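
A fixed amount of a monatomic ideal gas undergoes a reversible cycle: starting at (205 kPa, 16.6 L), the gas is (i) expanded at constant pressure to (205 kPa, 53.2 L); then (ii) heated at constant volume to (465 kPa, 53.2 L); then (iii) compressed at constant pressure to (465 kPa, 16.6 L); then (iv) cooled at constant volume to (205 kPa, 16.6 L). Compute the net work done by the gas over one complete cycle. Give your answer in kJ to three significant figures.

Constant-volume legs do no work.
W(i) = (205)(53.2 − 16.6) = 7503 J; W(iii) = (465)(16.6 − 53.2) = -17019 J.
W_net = 7503 − 17019 = -9516 J (the counter-clockwise enclosed area).

W_net ≈ -9.52 kJ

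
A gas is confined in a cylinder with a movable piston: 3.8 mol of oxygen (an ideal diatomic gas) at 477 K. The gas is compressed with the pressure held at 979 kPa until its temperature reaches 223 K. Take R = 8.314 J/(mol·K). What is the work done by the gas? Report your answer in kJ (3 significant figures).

Isobaric: W = P ΔV = nR ΔT.
W = (3.8)(8.314)(223 − 477) = -8025 J.

W ≈ -8.02 kJ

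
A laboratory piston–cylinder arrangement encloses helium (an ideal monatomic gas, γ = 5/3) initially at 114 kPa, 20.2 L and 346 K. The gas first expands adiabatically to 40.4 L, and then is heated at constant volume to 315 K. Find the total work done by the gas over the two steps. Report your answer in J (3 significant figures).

W_total ≈ 1280 J

Step 1 (adiabatic): W = (P₁V₁ − P₂V₂)/(γ−1) = (2303 − 1451)/0.667 = 1278 J.
Step 2 (isochoric): W = 0 (constant volume).
W_total = 1278 + 0 = 1278 J.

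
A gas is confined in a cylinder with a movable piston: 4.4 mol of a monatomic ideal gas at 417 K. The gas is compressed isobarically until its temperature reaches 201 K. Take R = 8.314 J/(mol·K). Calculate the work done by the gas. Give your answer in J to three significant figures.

W ≈ -7900 J

Isobaric: W = P ΔV = nR ΔT.
W = (4.4)(8.314)(201 − 417) = -7902 J.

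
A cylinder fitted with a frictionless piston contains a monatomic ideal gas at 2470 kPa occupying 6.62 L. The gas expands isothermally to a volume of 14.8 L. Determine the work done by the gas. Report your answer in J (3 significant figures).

W ≈ 13200 J

Isothermal: W = nRT ln(V₂/V₁) = P₁V₁ ln(V₂/V₁).
P₁V₁ = (2470 kPa)(6.62 L) = 16351 J.
W = 16351 × ln(14.8/6.62) = 16351 × 0.8045
W_by_gas = 13155 J.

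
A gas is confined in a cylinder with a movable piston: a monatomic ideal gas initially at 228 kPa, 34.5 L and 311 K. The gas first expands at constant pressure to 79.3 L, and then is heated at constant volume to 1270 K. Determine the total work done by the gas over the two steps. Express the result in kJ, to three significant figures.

Step 1 (isobaric): W = PΔV = (228 kPa)(79.3 − 34.5 L) = 10214 J.
Step 2 (isochoric): W = 0 (constant volume).
W_total = 10214 + 0 = 10214 J.

W_total ≈ 10.2 kJ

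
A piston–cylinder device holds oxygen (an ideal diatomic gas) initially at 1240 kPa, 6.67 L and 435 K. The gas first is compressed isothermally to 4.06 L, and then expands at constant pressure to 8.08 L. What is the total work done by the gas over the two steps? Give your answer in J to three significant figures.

Step 1 (isothermal): W = P₁V₁ ln(V₂/V₁) = (8271) ln(4.06/6.67) = -4106 J.
After step 1: P = 2037 kPa, V = 4.06 L, T = 435 K.
Step 2 (isobaric): W = PΔV = (2037 kPa)(8.08 − 4.06 L) = 8189 J.
W_total = -4106 + 8189 = 4083 J.

W_total ≈ 4080 J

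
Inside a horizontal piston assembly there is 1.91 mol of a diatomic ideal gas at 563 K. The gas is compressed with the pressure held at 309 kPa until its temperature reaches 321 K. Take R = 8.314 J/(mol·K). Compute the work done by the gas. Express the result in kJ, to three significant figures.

W ≈ -3.84 kJ

Isobaric: W = P ΔV = nR ΔT.
W = (1.91)(8.314)(321 − 563) = -3843 J.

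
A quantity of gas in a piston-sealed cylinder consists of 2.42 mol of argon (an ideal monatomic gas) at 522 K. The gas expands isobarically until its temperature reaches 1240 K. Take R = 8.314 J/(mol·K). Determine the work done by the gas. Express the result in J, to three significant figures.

W ≈ 14400 J

Isobaric: W = P ΔV = nR ΔT.
W = (2.42)(8.314)(1240 − 522) = 14446 J.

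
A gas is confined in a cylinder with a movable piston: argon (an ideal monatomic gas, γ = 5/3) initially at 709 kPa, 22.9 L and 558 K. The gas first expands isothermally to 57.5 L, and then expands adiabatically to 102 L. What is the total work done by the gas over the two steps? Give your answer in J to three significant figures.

W_total ≈ 22700 J

Step 1 (isothermal): W = P₁V₁ ln(V₂/V₁) = (16236) ln(57.5/22.9) = 14948 J.
After step 1: P = 282.4 kPa, V = 57.5 L, T = 558 K.
Step 2 (adiabatic): W = (P₁V₁ − P₂V₂)/(γ−1) = (16236 − 11080)/0.667 = 7735 J.
W_total = 14948 + 7735 = 22682 J.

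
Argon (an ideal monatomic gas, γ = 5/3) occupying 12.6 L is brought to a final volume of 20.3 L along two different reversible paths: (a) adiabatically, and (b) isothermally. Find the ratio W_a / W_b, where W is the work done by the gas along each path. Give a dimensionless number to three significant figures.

Path (a) adiabatic: W = P₁V₁(1 − (V₁/V₂)^(γ−1))/(γ−1) → W_a/(P₁V₁) = 0.4085.
Path (b) isothermal: W = P₁V₁ ln(V₂/V₁) → W_b/(P₁V₁) = 0.4769.
W_a / W_b = 0.4085 / 0.4769 = 0.8566.

W_a / W_b ≈ 0.857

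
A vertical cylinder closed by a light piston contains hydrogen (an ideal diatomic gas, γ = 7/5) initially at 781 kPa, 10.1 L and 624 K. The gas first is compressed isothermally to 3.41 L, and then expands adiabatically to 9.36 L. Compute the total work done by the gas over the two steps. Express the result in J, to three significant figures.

Step 1 (isothermal): W = P₁V₁ ln(V₂/V₁) = (7888) ln(3.41/10.1) = -8565 J.
After step 1: P = 2313 kPa, V = 3.41 L, T = 624 K.
Step 2 (adiabatic): W = (P₁V₁ − P₂V₂)/(γ−1) = (7888 − 5267)/0.4 = 6553 J.
W_total = -8565 + 6553 = -2012 J.

W_total ≈ -2010 J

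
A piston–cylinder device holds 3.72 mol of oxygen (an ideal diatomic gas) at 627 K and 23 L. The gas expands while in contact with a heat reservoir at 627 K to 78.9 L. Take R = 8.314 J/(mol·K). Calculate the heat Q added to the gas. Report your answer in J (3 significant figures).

Isothermal ⇒ ΔU = 0, so Q = W = nRT ln(V₂/V₁).
Q = (3.72)(8.314)(627) ln(78.9/23) = 19392 × 1.233 = 23904 J.

Q ≈ 23900 J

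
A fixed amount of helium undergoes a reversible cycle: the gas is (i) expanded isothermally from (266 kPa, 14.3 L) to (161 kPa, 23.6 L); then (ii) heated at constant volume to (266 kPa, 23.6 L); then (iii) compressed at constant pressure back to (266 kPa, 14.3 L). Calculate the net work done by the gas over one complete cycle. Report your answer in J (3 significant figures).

Leg (i): W = PᵢVᵢ ln(V_f/Vᵢ) = (3804) ln(23.6/14.3) = 1906 J.
Leg (ii): W = 0.
Leg (iii): W = PΔV = (266)(14.3 − 23.6) = -2474 J.
W_net = 1906 − 2474 = -568.1 J.

W_net ≈ -568 J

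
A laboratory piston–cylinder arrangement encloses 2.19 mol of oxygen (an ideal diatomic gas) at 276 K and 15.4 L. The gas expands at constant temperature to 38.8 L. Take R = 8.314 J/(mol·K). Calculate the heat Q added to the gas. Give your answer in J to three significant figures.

Isothermal ⇒ ΔU = 0, so Q = W = nRT ln(V₂/V₁).
Q = (2.19)(8.314)(276) ln(38.8/15.4) = 5025 × 0.9241 = 4644 J.

Q ≈ 4640 J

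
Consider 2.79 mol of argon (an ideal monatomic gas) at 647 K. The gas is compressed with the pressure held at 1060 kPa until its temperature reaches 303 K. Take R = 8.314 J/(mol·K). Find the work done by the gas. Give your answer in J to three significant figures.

Isobaric: W = P ΔV = nR ΔT.
W = (2.79)(8.314)(303 − 647) = -7979 J.

W ≈ -7980 J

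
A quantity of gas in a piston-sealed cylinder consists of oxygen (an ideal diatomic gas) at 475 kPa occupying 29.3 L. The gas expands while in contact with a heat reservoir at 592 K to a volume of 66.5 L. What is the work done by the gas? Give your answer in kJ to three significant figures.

Isothermal: W = nRT ln(V₂/V₁) = P₁V₁ ln(V₂/V₁).
P₁V₁ = (475 kPa)(29.3 L) = 13918 J.
W = 13918 × ln(66.5/29.3) = 13918 × 0.8196
W_by_gas = 11407 J.

W ≈ 11.4 kJ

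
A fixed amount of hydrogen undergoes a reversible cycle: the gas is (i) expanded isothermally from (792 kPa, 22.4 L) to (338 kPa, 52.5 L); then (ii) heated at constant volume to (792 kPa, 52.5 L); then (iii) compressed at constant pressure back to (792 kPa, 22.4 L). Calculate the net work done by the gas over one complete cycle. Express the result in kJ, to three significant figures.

W_net ≈ -8.73 kJ

Leg (i): W = PᵢVᵢ ln(V_f/Vᵢ) = (17741) ln(52.5/22.4) = 15111 J.
Leg (ii): W = 0.
Leg (iii): W = PΔV = (792)(22.4 − 52.5) = -23839 J.
W_net = 15111 − 23839 = -8728 J.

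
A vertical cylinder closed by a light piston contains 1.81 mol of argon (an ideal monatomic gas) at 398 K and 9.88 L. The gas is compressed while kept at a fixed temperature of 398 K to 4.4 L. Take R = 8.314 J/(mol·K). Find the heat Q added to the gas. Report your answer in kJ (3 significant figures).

Q ≈ -4.84 kJ

Isothermal ⇒ ΔU = 0, so Q = W = nRT ln(V₂/V₁).
Q = (1.81)(8.314)(398) ln(4.4/9.88) = 5989 × -0.8089 = -4845 J.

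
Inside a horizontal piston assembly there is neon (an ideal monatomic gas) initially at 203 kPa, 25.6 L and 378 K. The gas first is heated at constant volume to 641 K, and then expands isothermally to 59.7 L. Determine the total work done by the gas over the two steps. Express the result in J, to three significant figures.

W_total ≈ 7460 J

Step 1 (isochoric): W = 0 (constant volume).
After step 1: P = 344.2 kPa (V unchanged).
Step 2 (isothermal): W = P₁V₁ ln(V₂/V₁) = (8813) ln(59.7/25.6) = 7462 J.
W_total = 0 + 7462 = 7462 J.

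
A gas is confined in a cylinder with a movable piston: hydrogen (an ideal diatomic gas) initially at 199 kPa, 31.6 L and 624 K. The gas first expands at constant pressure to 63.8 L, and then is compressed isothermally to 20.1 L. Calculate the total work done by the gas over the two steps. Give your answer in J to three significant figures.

Step 1 (isobaric): W = PΔV = (199 kPa)(63.8 − 31.6 L) = 6408 J.
After step 1: P = 199 kPa, V = 63.8 L, T = 1260 K.
Step 2 (isothermal): W = P₁V₁ ln(V₂/V₁) = (12696) ln(20.1/63.8) = -14665 J.
W_total = 6408 − 14665 = -8257 J.

W_total ≈ -8260 J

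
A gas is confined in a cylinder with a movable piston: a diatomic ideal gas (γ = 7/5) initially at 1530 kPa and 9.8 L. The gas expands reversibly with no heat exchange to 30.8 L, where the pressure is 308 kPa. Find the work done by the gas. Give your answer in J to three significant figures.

W ≈ 13800 J

Adiabatic: W = (P₁V₁ − P₂V₂)/(γ − 1) with γ = 7/5.
P₁V₁ = 14994 J, P₂V₂ = 9486 J.
W = (14994 − 9486) / 0.4 = 13769 J.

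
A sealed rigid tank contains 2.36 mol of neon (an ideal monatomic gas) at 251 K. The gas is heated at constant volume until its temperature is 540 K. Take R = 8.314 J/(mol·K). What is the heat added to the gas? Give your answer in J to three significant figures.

Q ≈ 8510 J

Constant volume ⇒ W = 0, so Q = ΔU = nCᵥΔT with Cᵥ = 3R/2 = 12.47 J/(mol·K).
ΔU = (2.36)(12.47)(540 − 251) = 8506 J.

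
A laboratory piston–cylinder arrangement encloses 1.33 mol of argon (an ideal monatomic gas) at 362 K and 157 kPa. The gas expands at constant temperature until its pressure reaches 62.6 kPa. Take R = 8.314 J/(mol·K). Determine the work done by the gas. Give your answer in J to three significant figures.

Isothermal process: W = nRT ln(V₂/V₁) = nRT ln(P₁/P₂).
W = (1.33)(8.314)(362) × ln(157/62.6)
  = 4003 × ln(2.508) = 4003 × 0.9195
W_by_gas = 3681 J.

W ≈ 3680 J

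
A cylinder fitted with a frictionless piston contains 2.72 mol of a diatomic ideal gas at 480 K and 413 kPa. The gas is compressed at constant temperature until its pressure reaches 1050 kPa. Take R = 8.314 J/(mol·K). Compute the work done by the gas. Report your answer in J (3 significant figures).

W ≈ -10100 J

Isothermal process: W = nRT ln(V₂/V₁) = nRT ln(P₁/P₂).
W = (2.72)(8.314)(480) × ln(413/1050)
  = 10855 × ln(0.3933) = 10855 × -0.9331
W_by_gas = -10129 J.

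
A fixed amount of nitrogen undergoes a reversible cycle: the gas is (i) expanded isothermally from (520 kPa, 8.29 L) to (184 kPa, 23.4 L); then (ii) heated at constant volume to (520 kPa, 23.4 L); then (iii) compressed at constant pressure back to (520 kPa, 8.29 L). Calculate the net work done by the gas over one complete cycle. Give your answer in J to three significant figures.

W_net ≈ -3380 J

Leg (i): W = PᵢVᵢ ln(V_f/Vᵢ) = (4311) ln(23.4/8.29) = 4473 J.
Leg (ii): W = 0.
Leg (iii): W = PΔV = (520)(8.29 − 23.4) = -7857 J.
W_net = 4473 − 7857 = -3384 J.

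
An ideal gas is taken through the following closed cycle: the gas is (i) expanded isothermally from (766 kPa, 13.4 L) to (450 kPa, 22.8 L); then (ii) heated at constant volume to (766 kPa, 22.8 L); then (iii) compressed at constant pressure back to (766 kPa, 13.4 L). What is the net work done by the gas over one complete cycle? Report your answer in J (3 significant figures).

W_net ≈ -1740 J

Leg (i): W = PᵢVᵢ ln(V_f/Vᵢ) = (10264) ln(22.8/13.4) = 5456 J.
Leg (ii): W = 0.
Leg (iii): W = PΔV = (766)(13.4 − 22.8) = -7200 J.
W_net = 5456 − 7200 = -1745 J.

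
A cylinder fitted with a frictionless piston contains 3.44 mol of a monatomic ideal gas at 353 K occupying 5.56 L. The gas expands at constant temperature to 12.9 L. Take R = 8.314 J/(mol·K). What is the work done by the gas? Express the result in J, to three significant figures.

Isothermal: W = nRT ln(V₂/V₁).
W = (3.44)(8.314)(353) × ln(12.9/5.56)
  = 10096 × 0.8416
W_by_gas = 8497 J.

W ≈ 8500 J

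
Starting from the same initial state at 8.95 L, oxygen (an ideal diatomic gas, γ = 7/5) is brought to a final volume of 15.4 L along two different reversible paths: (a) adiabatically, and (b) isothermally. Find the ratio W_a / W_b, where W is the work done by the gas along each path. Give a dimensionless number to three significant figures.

W_a / W_b ≈ 0.899

Path (a) adiabatic: W = P₁V₁(1 − (V₁/V₂)^(γ−1))/(γ−1) → W_a/(P₁V₁) = 0.4878.
Path (b) isothermal: W = P₁V₁ ln(V₂/V₁) → W_b/(P₁V₁) = 0.5427.
W_a / W_b = 0.4878 / 0.5427 = 0.8989.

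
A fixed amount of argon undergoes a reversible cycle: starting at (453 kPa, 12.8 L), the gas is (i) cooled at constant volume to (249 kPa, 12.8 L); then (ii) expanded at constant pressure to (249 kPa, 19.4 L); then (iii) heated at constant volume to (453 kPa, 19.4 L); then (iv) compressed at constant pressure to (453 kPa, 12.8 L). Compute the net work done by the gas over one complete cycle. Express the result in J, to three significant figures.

Constant-volume legs do no work.
W(ii) = (249)(19.4 − 12.8) = 1643 J; W(iv) = (453)(12.8 − 19.4) = -2990 J.
W_net = 1643 − 2990 = -1346 J (the counter-clockwise enclosed area).

W_net ≈ -1350 J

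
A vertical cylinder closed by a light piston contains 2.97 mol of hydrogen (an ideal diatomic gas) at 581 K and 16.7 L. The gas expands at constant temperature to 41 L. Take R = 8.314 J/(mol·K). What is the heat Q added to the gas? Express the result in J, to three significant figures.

Isothermal ⇒ ΔU = 0, so Q = W = nRT ln(V₂/V₁).
Q = (2.97)(8.314)(581) ln(41/16.7) = 14346 × 0.8982 = 12885 J.

Q ≈ 12900 J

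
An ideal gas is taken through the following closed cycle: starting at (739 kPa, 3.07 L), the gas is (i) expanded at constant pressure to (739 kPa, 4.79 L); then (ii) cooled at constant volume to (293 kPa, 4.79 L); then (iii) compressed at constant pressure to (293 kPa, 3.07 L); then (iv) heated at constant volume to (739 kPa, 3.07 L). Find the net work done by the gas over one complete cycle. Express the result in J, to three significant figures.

Constant-volume legs do no work.
W(i) = (739)(4.79 − 3.07) = 1271 J; W(iii) = (293)(3.07 − 4.79) = -504 J.
W_net = 1271 − 504 = 767.1 J (the clockwise enclosed area).

W_net ≈ 767 J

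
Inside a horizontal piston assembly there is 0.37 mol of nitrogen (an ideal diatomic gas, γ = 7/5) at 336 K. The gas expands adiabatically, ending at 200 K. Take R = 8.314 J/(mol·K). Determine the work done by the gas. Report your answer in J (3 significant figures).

W ≈ 1050 J

Adiabatic ⇒ Q = 0, so W_by = −ΔU = nCᵥ(T₁ − T₂).
Cᵥ = 5R/2 = 20.79 J/(mol·K).
W = (0.37)(20.79)(336 − 200) = 1046 J.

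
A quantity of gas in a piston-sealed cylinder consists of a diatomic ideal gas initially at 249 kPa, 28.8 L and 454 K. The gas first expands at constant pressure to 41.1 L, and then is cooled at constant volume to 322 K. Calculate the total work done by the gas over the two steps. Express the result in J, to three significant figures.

Step 1 (isobaric): W = PΔV = (249 kPa)(41.1 − 28.8 L) = 3063 J.
Step 2 (isochoric): W = 0 (constant volume).
W_total = 3063 + 0 = 3063 J.

W_total ≈ 3060 J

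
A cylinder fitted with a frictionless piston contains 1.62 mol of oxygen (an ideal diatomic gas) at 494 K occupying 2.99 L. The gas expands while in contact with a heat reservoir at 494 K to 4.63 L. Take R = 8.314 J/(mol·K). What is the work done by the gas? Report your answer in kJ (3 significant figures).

W ≈ 2.91 kJ

Isothermal: W = nRT ln(V₂/V₁).
W = (1.62)(8.314)(494) × ln(4.63/2.99)
  = 6654 × 0.4373
W_by_gas = 2909 J.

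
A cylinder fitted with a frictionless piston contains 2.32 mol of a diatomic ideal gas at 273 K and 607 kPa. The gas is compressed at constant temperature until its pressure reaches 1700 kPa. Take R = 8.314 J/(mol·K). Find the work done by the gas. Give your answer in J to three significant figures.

W ≈ -5420 J

Isothermal process: W = nRT ln(V₂/V₁) = nRT ln(P₁/P₂).
W = (2.32)(8.314)(273) × ln(607/1700)
  = 5266 × ln(0.3571) = 5266 × -1.03
W_by_gas = -5423 J.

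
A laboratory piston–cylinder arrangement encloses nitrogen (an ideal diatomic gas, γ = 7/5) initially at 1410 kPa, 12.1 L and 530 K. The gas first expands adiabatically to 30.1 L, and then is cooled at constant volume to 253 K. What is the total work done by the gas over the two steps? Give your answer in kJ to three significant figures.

W_total ≈ 13.0 kJ

Step 1 (adiabatic): W = (P₁V₁ − P₂V₂)/(γ−1) = (17061 − 11849)/0.4 = 13029 J.
Step 2 (isochoric): W = 0 (constant volume).
W_total = 13029 + 0 = 13029 J.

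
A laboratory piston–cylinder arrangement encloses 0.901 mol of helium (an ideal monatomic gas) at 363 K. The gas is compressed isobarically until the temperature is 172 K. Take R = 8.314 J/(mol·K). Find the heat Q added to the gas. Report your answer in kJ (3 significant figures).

Isobaric: W = nRΔT = (0.901)(8.314)(-191) = -1431 J.
ΔU = nCᵥΔT with Cᵥ = 3R/2: ΔU = (0.901)(12.47)(-191) = -2146 J.
Q = ΔU + W = -2146 − 1431 = -3577 J.

Q ≈ -3.58 kJ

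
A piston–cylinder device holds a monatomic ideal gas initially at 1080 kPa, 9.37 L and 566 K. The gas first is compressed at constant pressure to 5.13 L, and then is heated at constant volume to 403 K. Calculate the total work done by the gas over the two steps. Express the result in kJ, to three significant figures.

Step 1 (isobaric): W = PΔV = (1080 kPa)(5.13 − 9.37 L) = -4579 J.
Step 2 (isochoric): W = 0 (constant volume).
W_total = -4579 + 0 = -4579 J.

W_total ≈ -4.58 kJ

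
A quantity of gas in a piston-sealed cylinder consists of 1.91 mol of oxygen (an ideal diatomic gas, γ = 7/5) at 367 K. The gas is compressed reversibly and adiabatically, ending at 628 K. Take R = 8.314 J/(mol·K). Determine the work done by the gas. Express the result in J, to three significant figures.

Adiabatic ⇒ Q = 0, so W_by = −ΔU = nCᵥ(T₁ − T₂).
Cᵥ = 5R/2 = 20.79 J/(mol·K).
W = (1.91)(20.79)(367 − 628) = -10362 J.

W ≈ -10400 J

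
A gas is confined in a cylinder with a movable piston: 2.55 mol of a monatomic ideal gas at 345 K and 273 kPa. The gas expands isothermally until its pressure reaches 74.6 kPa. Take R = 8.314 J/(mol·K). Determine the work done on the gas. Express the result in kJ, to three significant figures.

Isothermal process: W = nRT ln(V₂/V₁) = nRT ln(P₁/P₂).
W = (2.55)(8.314)(345) × ln(273/74.6)
  = 7314 × ln(3.66) = 7314 × 1.297
W_by_gas = 9489 J; work on gas = −W_by = -9489 J.

W ≈ -9.49 kJ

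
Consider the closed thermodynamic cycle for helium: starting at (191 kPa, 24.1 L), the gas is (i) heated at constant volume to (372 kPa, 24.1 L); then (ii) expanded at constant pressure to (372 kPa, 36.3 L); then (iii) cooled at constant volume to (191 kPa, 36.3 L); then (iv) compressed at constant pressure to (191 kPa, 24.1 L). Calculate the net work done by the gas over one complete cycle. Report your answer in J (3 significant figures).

Constant-volume legs do no work.
W(ii) = (372)(36.3 − 24.1) = 4538 J; W(iv) = (191)(24.1 − 36.3) = -2330 J.
W_net = 4538 − 2330 = 2208 J (the clockwise enclosed area).

W_net ≈ 2210 J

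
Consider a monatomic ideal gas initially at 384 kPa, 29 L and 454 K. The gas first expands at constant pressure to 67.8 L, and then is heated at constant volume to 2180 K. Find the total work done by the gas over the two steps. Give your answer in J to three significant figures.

Step 1 (isobaric): W = PΔV = (384 kPa)(67.8 − 29 L) = 14899 J.
Step 2 (isochoric): W = 0 (constant volume).
W_total = 14899 + 0 = 14899 J.

W_total ≈ 14900 J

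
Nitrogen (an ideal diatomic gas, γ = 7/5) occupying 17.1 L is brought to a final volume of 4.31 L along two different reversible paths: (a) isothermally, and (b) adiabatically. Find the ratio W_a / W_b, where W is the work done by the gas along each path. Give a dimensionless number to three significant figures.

W_a / W_b ≈ 0.750

Path (a) isothermal: W = P₁V₁ ln(V₂/V₁) → W_a/(P₁V₁) = -1.378.
Path (b) adiabatic: W = P₁V₁(1 − (V₁/V₂)^(γ−1))/(γ−1) → W_b/(P₁V₁) = -1.839.
W_a / W_b = -1.378 / -1.839 = 0.7496.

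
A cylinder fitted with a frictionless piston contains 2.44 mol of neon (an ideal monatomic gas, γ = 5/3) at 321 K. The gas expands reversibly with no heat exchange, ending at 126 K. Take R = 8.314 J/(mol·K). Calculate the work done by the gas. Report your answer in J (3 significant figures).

W ≈ 5930 J

Adiabatic ⇒ Q = 0, so W_by = −ΔU = nCᵥ(T₁ − T₂).
Cᵥ = 3R/2 = 12.47 J/(mol·K).
W = (2.44)(12.47)(321 − 126) = 5934 J.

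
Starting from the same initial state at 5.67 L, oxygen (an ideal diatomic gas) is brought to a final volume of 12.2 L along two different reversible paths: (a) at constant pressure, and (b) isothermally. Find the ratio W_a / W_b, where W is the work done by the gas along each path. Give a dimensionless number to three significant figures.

Path (a) isobaric: W = P₁(V₂ − V₁) → W_a/(P₁V₁) = 1.152.
Path (b) isothermal: W = P₁V₁ ln(V₂/V₁) → W_b/(P₁V₁) = 0.7662.
W_a / W_b = 1.152 / 0.7662 = 1.503.

W_a / W_b ≈ 1.50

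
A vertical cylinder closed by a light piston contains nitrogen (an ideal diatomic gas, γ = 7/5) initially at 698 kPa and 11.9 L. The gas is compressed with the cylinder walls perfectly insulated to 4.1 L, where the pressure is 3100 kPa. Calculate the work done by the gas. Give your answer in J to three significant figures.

Adiabatic: W = (P₁V₁ − P₂V₂)/(γ − 1) with γ = 7/5.
P₁V₁ = 8306 J, P₂V₂ = 12710 J.
W = (8306 − 12710) / 0.4 = -11009 J.

W ≈ -11000 J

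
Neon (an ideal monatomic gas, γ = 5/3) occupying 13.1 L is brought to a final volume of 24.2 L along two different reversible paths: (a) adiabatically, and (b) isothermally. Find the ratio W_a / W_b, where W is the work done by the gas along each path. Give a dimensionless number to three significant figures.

W_a / W_b ≈ 0.821

Path (a) adiabatic: W = P₁V₁(1 − (V₁/V₂)^(γ−1))/(γ−1) → W_a/(P₁V₁) = 0.5037.
Path (b) isothermal: W = P₁V₁ ln(V₂/V₁) → W_b/(P₁V₁) = 0.6137.
W_a / W_b = 0.5037 / 0.6137 = 0.8207.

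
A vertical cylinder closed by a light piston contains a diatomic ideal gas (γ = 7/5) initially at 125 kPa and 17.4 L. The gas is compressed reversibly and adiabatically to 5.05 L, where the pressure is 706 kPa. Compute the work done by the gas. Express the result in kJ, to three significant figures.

W ≈ -3.48 kJ

Adiabatic: W = (P₁V₁ − P₂V₂)/(γ − 1) with γ = 7/5.
P₁V₁ = 2175 J, P₂V₂ = 3565 J.
W = (2175 − 3565) / 0.4 = -3476 J.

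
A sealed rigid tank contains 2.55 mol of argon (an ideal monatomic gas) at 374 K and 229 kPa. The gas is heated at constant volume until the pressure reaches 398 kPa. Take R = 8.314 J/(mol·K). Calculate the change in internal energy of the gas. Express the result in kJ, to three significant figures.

Constant volume ⇒ W = 0, so Q = ΔU = nCᵥΔT with Cᵥ = 3R/2 = 12.47 J/(mol·K).
At constant V, T₂/T₁ = P₂/P₁ ⇒ ΔT = T₁(P₂/P₁ − 1) = 374·(398/229 − 1) = 276 K.
ΔU = (2.55)(12.47)(276) = 8777 J.

ΔU ≈ 8.78 kJ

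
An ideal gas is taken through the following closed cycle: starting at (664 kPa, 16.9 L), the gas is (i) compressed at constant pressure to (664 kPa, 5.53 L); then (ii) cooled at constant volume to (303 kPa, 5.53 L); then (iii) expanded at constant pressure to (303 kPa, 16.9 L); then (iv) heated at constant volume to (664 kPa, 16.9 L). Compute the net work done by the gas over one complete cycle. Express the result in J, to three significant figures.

W_net ≈ -4100 J

Constant-volume legs do no work.
W(i) = (664)(5.53 − 16.9) = -7550 J; W(iii) = (303)(16.9 − 5.53) = 3445 J.
W_net = -7550 + 3445 = -4105 J (the counter-clockwise enclosed area).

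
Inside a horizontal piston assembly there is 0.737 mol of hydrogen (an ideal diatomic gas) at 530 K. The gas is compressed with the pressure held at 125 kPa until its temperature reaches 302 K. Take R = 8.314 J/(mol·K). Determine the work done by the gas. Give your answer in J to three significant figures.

W ≈ -1400 J

Isobaric: W = P ΔV = nR ΔT.
W = (0.737)(8.314)(302 − 530) = -1397 J.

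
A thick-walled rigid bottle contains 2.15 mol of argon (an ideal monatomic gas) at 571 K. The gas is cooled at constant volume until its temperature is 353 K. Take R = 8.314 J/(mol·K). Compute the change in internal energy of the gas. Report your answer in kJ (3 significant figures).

Constant volume ⇒ W = 0, so Q = ΔU = nCᵥΔT with Cᵥ = 3R/2 = 12.47 J/(mol·K).
ΔU = (2.15)(12.47)(353 − 571) = -5845 J.

ΔU ≈ -5.85 kJ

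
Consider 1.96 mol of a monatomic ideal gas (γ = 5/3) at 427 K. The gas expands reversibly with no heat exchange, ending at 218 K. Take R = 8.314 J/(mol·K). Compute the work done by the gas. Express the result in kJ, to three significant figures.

Adiabatic ⇒ Q = 0, so W_by = −ΔU = nCᵥ(T₁ − T₂).
Cᵥ = 3R/2 = 12.47 J/(mol·K).
W = (1.96)(12.47)(427 − 218) = 5109 J.

W ≈ 5.11 kJ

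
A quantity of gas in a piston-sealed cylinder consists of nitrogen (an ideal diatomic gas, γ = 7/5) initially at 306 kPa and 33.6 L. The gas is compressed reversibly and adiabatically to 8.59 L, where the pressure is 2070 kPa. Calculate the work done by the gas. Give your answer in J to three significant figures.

Adiabatic: W = (P₁V₁ − P₂V₂)/(γ − 1) with γ = 7/5.
P₁V₁ = 10282 J, P₂V₂ = 17781 J.
W = (10282 − 17781) / 0.4 = -18749 J.

W ≈ -18700 J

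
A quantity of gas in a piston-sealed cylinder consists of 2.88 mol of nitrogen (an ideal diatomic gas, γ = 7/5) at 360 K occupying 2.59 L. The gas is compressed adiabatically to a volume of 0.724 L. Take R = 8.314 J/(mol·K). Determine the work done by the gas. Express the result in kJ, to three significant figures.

W ≈ -14.3 kJ

Adiabatic: TV^(γ−1) = const with γ = 7/5.
T₂ = T₁ (V₁/V₂)^(γ−1) = 360 × (2.59/0.724)^0.4 = 360 × 1.665 = 599.4 K.
W_by = nCᵥ(T₁ − T₂) = (2.88)(20.79)(360 − 599.4) = -14332 J.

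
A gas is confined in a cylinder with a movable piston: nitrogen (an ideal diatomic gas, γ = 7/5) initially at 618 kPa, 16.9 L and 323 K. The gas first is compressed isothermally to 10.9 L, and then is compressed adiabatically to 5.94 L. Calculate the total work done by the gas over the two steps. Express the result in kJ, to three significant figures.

Step 1 (isothermal): W = P₁V₁ ln(V₂/V₁) = (10444) ln(10.9/16.9) = -4580 J.
After step 1: P = 958.2 kPa, V = 10.9 L, T = 323 K.
Step 2 (adiabatic): W = (P₁V₁ − P₂V₂)/(γ−1) = (10444 − 13315)/0.4 = -7176 J.
W_total = -4580 − 7176 = -11757 J.

W_total ≈ -11.8 kJ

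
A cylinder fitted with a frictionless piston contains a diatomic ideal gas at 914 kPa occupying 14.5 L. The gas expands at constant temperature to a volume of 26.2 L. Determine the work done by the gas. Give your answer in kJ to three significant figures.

W ≈ 7.84 kJ

Isothermal: W = nRT ln(V₂/V₁) = P₁V₁ ln(V₂/V₁).
P₁V₁ = (914 kPa)(14.5 L) = 13253 J.
W = 13253 × ln(26.2/14.5) = 13253 × 0.5916
W_by_gas = 7841 J.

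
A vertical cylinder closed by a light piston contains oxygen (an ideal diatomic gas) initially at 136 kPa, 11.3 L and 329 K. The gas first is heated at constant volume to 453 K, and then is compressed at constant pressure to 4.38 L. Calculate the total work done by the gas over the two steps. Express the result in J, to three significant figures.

Step 1 (isochoric): W = 0 (constant volume).
After step 1: P = 187.3 kPa (V unchanged).
Step 2 (isobaric): W = PΔV = (187.3 kPa)(4.38 − 11.3 L) = -1296 J.
W_total = 0 − 1296 = -1296 J.

W_total ≈ -1300 J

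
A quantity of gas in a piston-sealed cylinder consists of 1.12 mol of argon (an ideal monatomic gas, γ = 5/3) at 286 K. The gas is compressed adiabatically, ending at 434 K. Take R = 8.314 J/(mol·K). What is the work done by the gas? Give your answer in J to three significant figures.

W ≈ -2070 J

Adiabatic ⇒ Q = 0, so W_by = −ΔU = nCᵥ(T₁ − T₂).
Cᵥ = 3R/2 = 12.47 J/(mol·K).
W = (1.12)(12.47)(286 − 434) = -2067 J.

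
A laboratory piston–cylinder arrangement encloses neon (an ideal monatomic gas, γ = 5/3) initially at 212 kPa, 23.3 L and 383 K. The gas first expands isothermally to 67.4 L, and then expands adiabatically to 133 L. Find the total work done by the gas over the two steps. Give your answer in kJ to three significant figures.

W_total ≈ 7.95 kJ

Step 1 (isothermal): W = P₁V₁ ln(V₂/V₁) = (4940) ln(67.4/23.3) = 5247 J.
After step 1: P = 73.29 kPa, V = 67.4 L, T = 383 K.
Step 2 (adiabatic): W = (P₁V₁ − P₂V₂)/(γ−1) = (4940 − 3140)/0.667 = 2700 J.
W_total = 5247 + 2700 = 7947 J.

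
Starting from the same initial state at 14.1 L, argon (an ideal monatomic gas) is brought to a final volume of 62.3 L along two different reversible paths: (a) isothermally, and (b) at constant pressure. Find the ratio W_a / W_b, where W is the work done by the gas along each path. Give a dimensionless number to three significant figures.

Path (a) isothermal: W = P₁V₁ ln(V₂/V₁) → W_a/(P₁V₁) = 1.486.
Path (b) isobaric: W = P₁(V₂ − V₁) → W_b/(P₁V₁) = 3.418.
W_a / W_b = 1.486 / 3.418 = 0.4346.

W_a / W_b ≈ 0.435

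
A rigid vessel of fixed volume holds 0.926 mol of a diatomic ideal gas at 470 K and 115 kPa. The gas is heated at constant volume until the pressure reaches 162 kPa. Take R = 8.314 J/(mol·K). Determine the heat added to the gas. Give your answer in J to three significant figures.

Constant volume ⇒ W = 0, so Q = ΔU = nCᵥΔT with Cᵥ = 5R/2 = 20.79 J/(mol·K).
At constant V, T₂/T₁ = P₂/P₁ ⇒ ΔT = T₁(P₂/P₁ − 1) = 470·(162/115 − 1) = 192.1 K.
ΔU = (0.926)(20.79)(192.1) = 3697 J.

Q ≈ 3700 J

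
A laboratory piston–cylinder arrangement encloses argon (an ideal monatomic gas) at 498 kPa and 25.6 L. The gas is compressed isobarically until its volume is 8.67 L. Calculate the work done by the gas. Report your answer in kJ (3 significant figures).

Isobaric: W = P ΔV.
W = (498 kPa)(8.67 − 25.6 L) = (498)(-16.93) = -8431 J.

W ≈ -8.43 kJ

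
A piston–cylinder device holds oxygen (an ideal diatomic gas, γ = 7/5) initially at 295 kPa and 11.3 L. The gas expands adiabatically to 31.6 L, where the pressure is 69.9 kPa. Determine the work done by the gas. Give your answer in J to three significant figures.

W ≈ 2810 J

Adiabatic: W = (P₁V₁ − P₂V₂)/(γ − 1) with γ = 7/5.
P₁V₁ = 3334 J, P₂V₂ = 2209 J.
W = (3334 − 2209) / 0.4 = 2812 J.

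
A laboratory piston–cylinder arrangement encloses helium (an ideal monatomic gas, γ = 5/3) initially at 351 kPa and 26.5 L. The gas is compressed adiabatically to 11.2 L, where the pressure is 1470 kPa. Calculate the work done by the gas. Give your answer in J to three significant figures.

Adiabatic: W = (P₁V₁ − P₂V₂)/(γ − 1) with γ = 5/3.
P₁V₁ = 9302 J, P₂V₂ = 16464 J.
W = (9302 − 16464) / 0.6667 = -10744 J.

W ≈ -10700 J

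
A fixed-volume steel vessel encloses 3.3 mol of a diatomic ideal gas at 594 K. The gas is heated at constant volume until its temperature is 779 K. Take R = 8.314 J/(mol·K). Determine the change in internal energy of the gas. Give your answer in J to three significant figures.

Constant volume ⇒ W = 0, so Q = ΔU = nCᵥΔT with Cᵥ = 5R/2 = 20.79 J/(mol·K).
ΔU = (3.3)(20.79)(779 − 594) = 12689 J.

ΔU ≈ 12700 J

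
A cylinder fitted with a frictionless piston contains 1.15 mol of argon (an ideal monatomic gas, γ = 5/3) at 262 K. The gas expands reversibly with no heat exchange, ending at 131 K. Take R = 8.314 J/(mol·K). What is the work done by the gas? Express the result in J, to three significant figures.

Adiabatic ⇒ Q = 0, so W_by = −ΔU = nCᵥ(T₁ − T₂).
Cᵥ = 3R/2 = 12.47 J/(mol·K).
W = (1.15)(12.47)(262 − 131) = 1879 J.

W ≈ 1880 J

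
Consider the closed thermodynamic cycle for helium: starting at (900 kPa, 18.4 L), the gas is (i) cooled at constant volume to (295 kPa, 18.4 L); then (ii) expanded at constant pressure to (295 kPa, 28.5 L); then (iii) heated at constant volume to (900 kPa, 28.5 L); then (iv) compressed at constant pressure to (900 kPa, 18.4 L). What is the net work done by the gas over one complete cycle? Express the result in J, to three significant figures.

W_net ≈ -6110 J

Constant-volume legs do no work.
W(ii) = (295)(28.5 − 18.4) = 2980 J; W(iv) = (900)(18.4 − 28.5) = -9090 J.
W_net = 2980 − 9090 = -6111 J (the counter-clockwise enclosed area).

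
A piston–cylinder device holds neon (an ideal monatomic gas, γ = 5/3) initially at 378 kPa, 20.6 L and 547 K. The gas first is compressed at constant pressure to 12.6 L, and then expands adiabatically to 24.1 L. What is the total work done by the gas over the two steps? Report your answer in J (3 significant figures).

Step 1 (isobaric): W = PΔV = (378 kPa)(12.6 − 20.6 L) = -3024 J.
After step 1: P = 378 kPa, V = 12.6 L, T = 334.6 K.
Step 2 (adiabatic): W = (P₁V₁ − P₂V₂)/(γ−1) = (4763 − 3091)/0.667 = 2508 J.
W_total = -3024 + 2508 = -516.3 J.

W_total ≈ -516 J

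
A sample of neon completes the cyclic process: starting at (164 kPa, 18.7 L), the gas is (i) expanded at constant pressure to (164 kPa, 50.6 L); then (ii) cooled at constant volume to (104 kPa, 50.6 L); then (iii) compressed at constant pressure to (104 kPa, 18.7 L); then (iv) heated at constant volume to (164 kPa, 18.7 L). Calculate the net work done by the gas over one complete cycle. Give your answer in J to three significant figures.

W_net ≈ 1910 J

Constant-volume legs do no work.
W(i) = (164)(50.6 − 18.7) = 5232 J; W(iii) = (104)(18.7 − 50.6) = -3318 J.
W_net = 5232 − 3318 = 1914 J (the clockwise enclosed area).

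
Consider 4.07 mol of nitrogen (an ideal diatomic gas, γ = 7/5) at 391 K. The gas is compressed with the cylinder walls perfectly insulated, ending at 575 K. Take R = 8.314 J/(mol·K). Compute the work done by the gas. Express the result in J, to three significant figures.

Adiabatic ⇒ Q = 0, so W_by = −ΔU = nCᵥ(T₁ − T₂).
Cᵥ = 5R/2 = 20.79 J/(mol·K).
W = (4.07)(20.79)(391 − 575) = -15565 J.

W ≈ -15600 J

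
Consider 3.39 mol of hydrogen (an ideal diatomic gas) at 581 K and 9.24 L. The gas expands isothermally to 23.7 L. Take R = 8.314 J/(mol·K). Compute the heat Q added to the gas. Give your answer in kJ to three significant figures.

Q ≈ 15.4 kJ

Isothermal ⇒ ΔU = 0, so Q = W = nRT ln(V₂/V₁).
Q = (3.39)(8.314)(581) ln(23.7/9.24) = 16375 × 0.9419 = 15424 J.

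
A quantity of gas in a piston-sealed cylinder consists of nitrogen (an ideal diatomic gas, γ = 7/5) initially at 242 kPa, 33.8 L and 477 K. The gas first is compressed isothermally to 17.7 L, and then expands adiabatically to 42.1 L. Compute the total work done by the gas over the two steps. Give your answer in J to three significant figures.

W_total ≈ 698 J

Step 1 (isothermal): W = P₁V₁ ln(V₂/V₁) = (8180) ln(17.7/33.8) = -5291 J.
After step 1: P = 462.1 kPa, V = 17.7 L, T = 477 K.
Step 2 (adiabatic): W = (P₁V₁ − P₂V₂)/(γ−1) = (8180 − 5784)/0.4 = 5990 J.
W_total = -5291 + 5990 = 698.3 J.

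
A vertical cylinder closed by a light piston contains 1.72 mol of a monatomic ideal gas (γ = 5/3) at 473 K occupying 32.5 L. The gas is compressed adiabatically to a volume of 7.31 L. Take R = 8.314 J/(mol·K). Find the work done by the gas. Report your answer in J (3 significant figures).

W ≈ -17300 J

Adiabatic: TV^(γ−1) = const with γ = 5/3.
T₂ = T₁ (V₁/V₂)^(γ−1) = 473 × (32.5/7.31)^0.667 = 473 × 2.704 = 1279 K.
W_by = nCᵥ(T₁ − T₂) = (1.72)(12.47)(473 − 1279) = -17287 J.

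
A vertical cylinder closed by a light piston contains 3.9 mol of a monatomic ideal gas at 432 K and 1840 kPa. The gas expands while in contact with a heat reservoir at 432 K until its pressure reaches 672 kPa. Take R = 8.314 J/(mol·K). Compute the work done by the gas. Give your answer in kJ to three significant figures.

Isothermal process: W = nRT ln(V₂/V₁) = nRT ln(P₁/P₂).
W = (3.9)(8.314)(432) × ln(1840/672)
  = 14007 × ln(2.738) = 14007 × 1.007
W_by_gas = 14109 J.

W ≈ 14.1 kJ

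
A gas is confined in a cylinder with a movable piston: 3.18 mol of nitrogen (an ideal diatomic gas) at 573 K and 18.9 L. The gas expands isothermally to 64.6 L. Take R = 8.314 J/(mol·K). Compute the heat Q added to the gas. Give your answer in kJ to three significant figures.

Q ≈ 18.6 kJ

Isothermal ⇒ ΔU = 0, so Q = W = nRT ln(V₂/V₁).
Q = (3.18)(8.314)(573) ln(64.6/18.9) = 15149 × 1.229 = 18619 J.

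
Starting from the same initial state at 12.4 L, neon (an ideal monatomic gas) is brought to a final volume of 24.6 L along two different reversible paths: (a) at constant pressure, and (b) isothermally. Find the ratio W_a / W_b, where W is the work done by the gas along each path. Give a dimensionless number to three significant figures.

Path (a) isobaric: W = P₁(V₂ − V₁) → W_a/(P₁V₁) = 0.9839.
Path (b) isothermal: W = P₁V₁ ln(V₂/V₁) → W_b/(P₁V₁) = 0.685.
W_a / W_b = 0.9839 / 0.685 = 1.436.

W_a / W_b ≈ 1.44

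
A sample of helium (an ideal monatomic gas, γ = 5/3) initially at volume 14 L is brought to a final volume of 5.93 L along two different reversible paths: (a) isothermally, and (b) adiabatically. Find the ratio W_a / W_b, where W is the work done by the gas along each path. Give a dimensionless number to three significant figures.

Path (a) isothermal: W = P₁V₁ ln(V₂/V₁) → W_a/(P₁V₁) = -0.859.
Path (b) adiabatic: W = P₁V₁(1 − (V₁/V₂)^(γ−1))/(γ−1) → W_b/(P₁V₁) = -1.16.
W_a / W_b = -0.859 / -1.16 = 0.7408.

W_a / W_b ≈ 0.741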